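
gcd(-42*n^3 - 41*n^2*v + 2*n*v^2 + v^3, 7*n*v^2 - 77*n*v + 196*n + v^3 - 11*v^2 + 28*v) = 7*n + v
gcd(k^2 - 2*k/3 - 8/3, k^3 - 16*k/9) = k + 4/3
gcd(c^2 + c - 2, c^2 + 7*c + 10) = c + 2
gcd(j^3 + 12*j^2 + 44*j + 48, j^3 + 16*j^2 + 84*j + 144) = j^2 + 10*j + 24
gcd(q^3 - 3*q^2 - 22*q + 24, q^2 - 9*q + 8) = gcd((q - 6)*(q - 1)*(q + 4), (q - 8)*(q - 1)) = q - 1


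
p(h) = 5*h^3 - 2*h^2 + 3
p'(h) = 15*h^2 - 4*h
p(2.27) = 51.18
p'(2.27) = 68.21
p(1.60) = 18.36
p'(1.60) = 32.00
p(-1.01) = -4.19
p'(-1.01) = 19.34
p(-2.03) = -47.07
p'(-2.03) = 69.93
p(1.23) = 9.28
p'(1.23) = 17.77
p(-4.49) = -489.91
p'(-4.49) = 320.36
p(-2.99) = -148.53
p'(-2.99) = 146.06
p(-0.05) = 2.99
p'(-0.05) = 0.24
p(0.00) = 3.00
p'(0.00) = 0.00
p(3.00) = 120.00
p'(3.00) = 123.00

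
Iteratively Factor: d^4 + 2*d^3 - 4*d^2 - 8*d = (d + 2)*(d^3 - 4*d) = (d - 2)*(d + 2)*(d^2 + 2*d) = d*(d - 2)*(d + 2)*(d + 2)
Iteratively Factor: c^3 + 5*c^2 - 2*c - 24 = (c - 2)*(c^2 + 7*c + 12) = (c - 2)*(c + 3)*(c + 4)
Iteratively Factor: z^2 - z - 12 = (z + 3)*(z - 4)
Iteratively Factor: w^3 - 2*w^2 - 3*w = (w + 1)*(w^2 - 3*w) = (w - 3)*(w + 1)*(w)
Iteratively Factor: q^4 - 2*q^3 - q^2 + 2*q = (q)*(q^3 - 2*q^2 - q + 2) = q*(q + 1)*(q^2 - 3*q + 2) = q*(q - 1)*(q + 1)*(q - 2)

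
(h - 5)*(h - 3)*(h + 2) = h^3 - 6*h^2 - h + 30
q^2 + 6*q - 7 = (q - 1)*(q + 7)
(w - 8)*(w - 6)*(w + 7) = w^3 - 7*w^2 - 50*w + 336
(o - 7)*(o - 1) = o^2 - 8*o + 7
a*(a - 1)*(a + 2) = a^3 + a^2 - 2*a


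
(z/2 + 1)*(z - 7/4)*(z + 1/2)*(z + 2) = z^4/2 + 11*z^3/8 - 15*z^2/16 - 17*z/4 - 7/4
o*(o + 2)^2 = o^3 + 4*o^2 + 4*o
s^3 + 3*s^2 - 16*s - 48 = (s - 4)*(s + 3)*(s + 4)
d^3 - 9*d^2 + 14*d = d*(d - 7)*(d - 2)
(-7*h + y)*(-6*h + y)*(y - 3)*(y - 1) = 42*h^2*y^2 - 168*h^2*y + 126*h^2 - 13*h*y^3 + 52*h*y^2 - 39*h*y + y^4 - 4*y^3 + 3*y^2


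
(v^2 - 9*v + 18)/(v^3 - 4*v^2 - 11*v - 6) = (v - 3)/(v^2 + 2*v + 1)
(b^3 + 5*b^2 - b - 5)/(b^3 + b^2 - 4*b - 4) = (b^2 + 4*b - 5)/(b^2 - 4)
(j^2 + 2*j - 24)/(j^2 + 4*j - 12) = (j - 4)/(j - 2)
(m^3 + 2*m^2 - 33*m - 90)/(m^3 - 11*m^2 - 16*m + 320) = (m^2 - 3*m - 18)/(m^2 - 16*m + 64)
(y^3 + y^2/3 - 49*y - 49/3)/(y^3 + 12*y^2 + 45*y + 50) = (3*y^3 + y^2 - 147*y - 49)/(3*(y^3 + 12*y^2 + 45*y + 50))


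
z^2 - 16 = (z - 4)*(z + 4)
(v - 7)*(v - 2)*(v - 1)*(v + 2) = v^4 - 8*v^3 + 3*v^2 + 32*v - 28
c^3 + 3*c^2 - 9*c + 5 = (c - 1)^2*(c + 5)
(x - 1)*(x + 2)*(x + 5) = x^3 + 6*x^2 + 3*x - 10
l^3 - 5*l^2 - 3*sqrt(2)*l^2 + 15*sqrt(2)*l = l*(l - 5)*(l - 3*sqrt(2))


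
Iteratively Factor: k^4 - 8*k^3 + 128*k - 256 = (k - 4)*(k^3 - 4*k^2 - 16*k + 64) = (k - 4)*(k + 4)*(k^2 - 8*k + 16) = (k - 4)^2*(k + 4)*(k - 4)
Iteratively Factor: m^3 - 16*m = (m - 4)*(m^2 + 4*m) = (m - 4)*(m + 4)*(m)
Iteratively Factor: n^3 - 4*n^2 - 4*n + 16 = (n + 2)*(n^2 - 6*n + 8) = (n - 2)*(n + 2)*(n - 4)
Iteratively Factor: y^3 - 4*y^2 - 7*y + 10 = (y + 2)*(y^2 - 6*y + 5) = (y - 5)*(y + 2)*(y - 1)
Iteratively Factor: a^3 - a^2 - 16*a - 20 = (a + 2)*(a^2 - 3*a - 10) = (a - 5)*(a + 2)*(a + 2)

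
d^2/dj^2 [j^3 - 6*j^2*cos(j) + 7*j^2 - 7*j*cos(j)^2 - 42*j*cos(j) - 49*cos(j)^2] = 6*j^2*cos(j) + 24*j*sin(j) + 42*j*cos(j) + 14*j*cos(2*j) + 6*j + 84*sin(j) + 14*sin(2*j) - 12*cos(j) + 98*cos(2*j) + 14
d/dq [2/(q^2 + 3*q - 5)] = 2*(-2*q - 3)/(q^2 + 3*q - 5)^2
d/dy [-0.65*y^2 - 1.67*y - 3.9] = -1.3*y - 1.67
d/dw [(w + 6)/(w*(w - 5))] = (-w^2 - 12*w + 30)/(w^2*(w^2 - 10*w + 25))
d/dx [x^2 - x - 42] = 2*x - 1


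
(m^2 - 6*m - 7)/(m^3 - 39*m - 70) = (m + 1)/(m^2 + 7*m + 10)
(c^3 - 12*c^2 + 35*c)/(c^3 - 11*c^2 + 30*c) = (c - 7)/(c - 6)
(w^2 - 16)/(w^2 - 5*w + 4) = (w + 4)/(w - 1)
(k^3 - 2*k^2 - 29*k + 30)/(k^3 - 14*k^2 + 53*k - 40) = (k^2 - k - 30)/(k^2 - 13*k + 40)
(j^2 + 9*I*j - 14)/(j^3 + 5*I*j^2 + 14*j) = (j + 2*I)/(j*(j - 2*I))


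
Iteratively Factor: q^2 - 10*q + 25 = (q - 5)*(q - 5)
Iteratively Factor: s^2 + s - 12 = (s + 4)*(s - 3)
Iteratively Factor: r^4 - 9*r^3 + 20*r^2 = (r)*(r^3 - 9*r^2 + 20*r) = r*(r - 4)*(r^2 - 5*r) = r^2*(r - 4)*(r - 5)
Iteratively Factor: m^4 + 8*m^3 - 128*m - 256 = (m + 4)*(m^3 + 4*m^2 - 16*m - 64) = (m - 4)*(m + 4)*(m^2 + 8*m + 16) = (m - 4)*(m + 4)^2*(m + 4)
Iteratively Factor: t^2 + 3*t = (t + 3)*(t)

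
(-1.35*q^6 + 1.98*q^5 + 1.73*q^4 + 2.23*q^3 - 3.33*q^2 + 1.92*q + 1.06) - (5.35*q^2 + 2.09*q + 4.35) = -1.35*q^6 + 1.98*q^5 + 1.73*q^4 + 2.23*q^3 - 8.68*q^2 - 0.17*q - 3.29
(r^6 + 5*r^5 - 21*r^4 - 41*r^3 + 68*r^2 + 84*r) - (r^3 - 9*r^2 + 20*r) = r^6 + 5*r^5 - 21*r^4 - 42*r^3 + 77*r^2 + 64*r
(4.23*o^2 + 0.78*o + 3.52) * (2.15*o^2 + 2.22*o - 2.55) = 9.0945*o^4 + 11.0676*o^3 - 1.4869*o^2 + 5.8254*o - 8.976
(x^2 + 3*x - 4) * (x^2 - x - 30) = x^4 + 2*x^3 - 37*x^2 - 86*x + 120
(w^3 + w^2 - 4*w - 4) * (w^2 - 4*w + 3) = w^5 - 3*w^4 - 5*w^3 + 15*w^2 + 4*w - 12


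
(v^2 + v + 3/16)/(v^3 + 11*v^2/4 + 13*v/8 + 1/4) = (4*v + 3)/(2*(2*v^2 + 5*v + 2))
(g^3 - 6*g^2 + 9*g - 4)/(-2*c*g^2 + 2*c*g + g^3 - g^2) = (-g^2 + 5*g - 4)/(g*(2*c - g))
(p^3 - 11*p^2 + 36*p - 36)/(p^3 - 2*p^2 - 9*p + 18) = (p - 6)/(p + 3)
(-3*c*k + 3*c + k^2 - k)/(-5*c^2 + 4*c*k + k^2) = (-3*c*k + 3*c + k^2 - k)/(-5*c^2 + 4*c*k + k^2)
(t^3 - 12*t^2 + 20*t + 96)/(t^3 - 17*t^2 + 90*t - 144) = (t + 2)/(t - 3)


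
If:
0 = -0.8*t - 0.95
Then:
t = -1.19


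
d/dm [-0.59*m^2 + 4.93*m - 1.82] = 4.93 - 1.18*m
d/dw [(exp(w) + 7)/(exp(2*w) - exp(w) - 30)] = (-(exp(w) + 7)*(2*exp(w) - 1) + exp(2*w) - exp(w) - 30)*exp(w)/(-exp(2*w) + exp(w) + 30)^2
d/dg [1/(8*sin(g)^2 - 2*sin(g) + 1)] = 2*(1 - 8*sin(g))*cos(g)/(8*sin(g)^2 - 2*sin(g) + 1)^2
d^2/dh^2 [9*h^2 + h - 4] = 18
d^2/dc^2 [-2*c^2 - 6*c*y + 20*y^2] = -4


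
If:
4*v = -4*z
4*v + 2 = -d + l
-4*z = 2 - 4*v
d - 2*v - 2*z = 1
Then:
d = 1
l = 4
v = 1/4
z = -1/4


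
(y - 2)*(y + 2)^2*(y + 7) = y^4 + 9*y^3 + 10*y^2 - 36*y - 56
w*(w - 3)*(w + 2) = w^3 - w^2 - 6*w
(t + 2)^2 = t^2 + 4*t + 4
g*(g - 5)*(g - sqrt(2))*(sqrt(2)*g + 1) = sqrt(2)*g^4 - 5*sqrt(2)*g^3 - g^3 - sqrt(2)*g^2 + 5*g^2 + 5*sqrt(2)*g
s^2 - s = s*(s - 1)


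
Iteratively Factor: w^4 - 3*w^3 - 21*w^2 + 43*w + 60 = (w + 1)*(w^3 - 4*w^2 - 17*w + 60) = (w - 5)*(w + 1)*(w^2 + w - 12) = (w - 5)*(w - 3)*(w + 1)*(w + 4)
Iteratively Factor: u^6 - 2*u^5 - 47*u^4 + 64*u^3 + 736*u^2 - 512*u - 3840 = (u - 4)*(u^5 + 2*u^4 - 39*u^3 - 92*u^2 + 368*u + 960) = (u - 4)*(u + 4)*(u^4 - 2*u^3 - 31*u^2 + 32*u + 240) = (u - 4)*(u + 4)^2*(u^3 - 6*u^2 - 7*u + 60) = (u - 4)*(u + 3)*(u + 4)^2*(u^2 - 9*u + 20) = (u - 5)*(u - 4)*(u + 3)*(u + 4)^2*(u - 4)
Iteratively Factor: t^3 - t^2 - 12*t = (t)*(t^2 - t - 12) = t*(t - 4)*(t + 3)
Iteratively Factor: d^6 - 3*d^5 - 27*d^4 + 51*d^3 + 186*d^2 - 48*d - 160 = (d - 4)*(d^5 + d^4 - 23*d^3 - 41*d^2 + 22*d + 40) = (d - 4)*(d + 1)*(d^4 - 23*d^2 - 18*d + 40) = (d - 4)*(d + 1)*(d + 4)*(d^3 - 4*d^2 - 7*d + 10) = (d - 5)*(d - 4)*(d + 1)*(d + 4)*(d^2 + d - 2) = (d - 5)*(d - 4)*(d + 1)*(d + 2)*(d + 4)*(d - 1)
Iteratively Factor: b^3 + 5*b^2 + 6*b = (b + 3)*(b^2 + 2*b) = b*(b + 3)*(b + 2)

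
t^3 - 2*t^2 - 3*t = t*(t - 3)*(t + 1)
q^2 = q^2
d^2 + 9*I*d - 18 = (d + 3*I)*(d + 6*I)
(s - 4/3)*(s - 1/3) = s^2 - 5*s/3 + 4/9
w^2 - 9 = (w - 3)*(w + 3)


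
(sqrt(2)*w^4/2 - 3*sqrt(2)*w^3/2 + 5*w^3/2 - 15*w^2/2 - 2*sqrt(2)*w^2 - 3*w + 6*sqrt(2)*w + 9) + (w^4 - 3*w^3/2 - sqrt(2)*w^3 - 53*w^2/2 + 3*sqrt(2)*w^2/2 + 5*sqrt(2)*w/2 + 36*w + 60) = sqrt(2)*w^4/2 + w^4 - 5*sqrt(2)*w^3/2 + w^3 - 34*w^2 - sqrt(2)*w^2/2 + 17*sqrt(2)*w/2 + 33*w + 69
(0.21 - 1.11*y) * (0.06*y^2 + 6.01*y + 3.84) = -0.0666*y^3 - 6.6585*y^2 - 3.0003*y + 0.8064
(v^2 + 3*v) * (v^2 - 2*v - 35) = v^4 + v^3 - 41*v^2 - 105*v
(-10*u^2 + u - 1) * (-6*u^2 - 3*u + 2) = 60*u^4 + 24*u^3 - 17*u^2 + 5*u - 2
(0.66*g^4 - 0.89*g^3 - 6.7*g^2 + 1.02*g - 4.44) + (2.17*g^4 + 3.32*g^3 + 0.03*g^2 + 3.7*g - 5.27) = 2.83*g^4 + 2.43*g^3 - 6.67*g^2 + 4.72*g - 9.71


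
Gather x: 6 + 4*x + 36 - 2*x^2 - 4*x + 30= 72 - 2*x^2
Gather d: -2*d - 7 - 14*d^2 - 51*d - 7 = -14*d^2 - 53*d - 14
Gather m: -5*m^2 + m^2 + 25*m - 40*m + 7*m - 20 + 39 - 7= -4*m^2 - 8*m + 12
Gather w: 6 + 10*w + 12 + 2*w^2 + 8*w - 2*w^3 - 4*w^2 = -2*w^3 - 2*w^2 + 18*w + 18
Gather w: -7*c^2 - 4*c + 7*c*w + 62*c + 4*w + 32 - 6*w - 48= -7*c^2 + 58*c + w*(7*c - 2) - 16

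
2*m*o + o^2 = o*(2*m + o)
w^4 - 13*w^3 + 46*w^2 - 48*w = w*(w - 8)*(w - 3)*(w - 2)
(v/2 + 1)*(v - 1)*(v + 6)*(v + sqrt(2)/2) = v^4/2 + sqrt(2)*v^3/4 + 7*v^3/2 + 2*v^2 + 7*sqrt(2)*v^2/4 - 6*v + sqrt(2)*v - 3*sqrt(2)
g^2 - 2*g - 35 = (g - 7)*(g + 5)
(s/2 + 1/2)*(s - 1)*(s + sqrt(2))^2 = s^4/2 + sqrt(2)*s^3 + s^2/2 - sqrt(2)*s - 1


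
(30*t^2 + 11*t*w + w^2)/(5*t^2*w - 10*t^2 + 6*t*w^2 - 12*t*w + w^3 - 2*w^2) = (6*t + w)/(t*w - 2*t + w^2 - 2*w)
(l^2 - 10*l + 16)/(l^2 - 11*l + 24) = (l - 2)/(l - 3)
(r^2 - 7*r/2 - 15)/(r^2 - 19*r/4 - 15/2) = 2*(2*r + 5)/(4*r + 5)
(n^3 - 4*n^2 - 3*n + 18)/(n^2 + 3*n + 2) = (n^2 - 6*n + 9)/(n + 1)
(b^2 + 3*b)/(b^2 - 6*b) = (b + 3)/(b - 6)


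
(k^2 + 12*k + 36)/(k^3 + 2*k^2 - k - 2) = (k^2 + 12*k + 36)/(k^3 + 2*k^2 - k - 2)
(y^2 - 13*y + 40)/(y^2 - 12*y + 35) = (y - 8)/(y - 7)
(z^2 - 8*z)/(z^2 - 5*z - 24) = z/(z + 3)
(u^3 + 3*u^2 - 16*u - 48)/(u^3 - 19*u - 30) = (u^2 - 16)/(u^2 - 3*u - 10)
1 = 1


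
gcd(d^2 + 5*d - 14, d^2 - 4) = d - 2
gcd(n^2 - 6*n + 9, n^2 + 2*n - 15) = n - 3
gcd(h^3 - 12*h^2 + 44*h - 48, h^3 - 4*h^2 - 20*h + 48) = h^2 - 8*h + 12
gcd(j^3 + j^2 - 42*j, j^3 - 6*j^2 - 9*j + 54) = j - 6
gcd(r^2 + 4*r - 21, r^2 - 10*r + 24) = 1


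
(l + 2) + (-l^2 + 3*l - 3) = -l^2 + 4*l - 1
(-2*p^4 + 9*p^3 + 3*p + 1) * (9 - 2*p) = 4*p^5 - 36*p^4 + 81*p^3 - 6*p^2 + 25*p + 9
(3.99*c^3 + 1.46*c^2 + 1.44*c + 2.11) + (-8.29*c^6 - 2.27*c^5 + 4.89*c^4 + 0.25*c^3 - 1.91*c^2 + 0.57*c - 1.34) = -8.29*c^6 - 2.27*c^5 + 4.89*c^4 + 4.24*c^3 - 0.45*c^2 + 2.01*c + 0.77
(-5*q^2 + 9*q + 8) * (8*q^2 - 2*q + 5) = -40*q^4 + 82*q^3 + 21*q^2 + 29*q + 40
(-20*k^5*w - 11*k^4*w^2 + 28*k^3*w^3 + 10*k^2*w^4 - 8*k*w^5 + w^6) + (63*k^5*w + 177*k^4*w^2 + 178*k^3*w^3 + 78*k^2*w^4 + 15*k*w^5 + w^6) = 43*k^5*w + 166*k^4*w^2 + 206*k^3*w^3 + 88*k^2*w^4 + 7*k*w^5 + 2*w^6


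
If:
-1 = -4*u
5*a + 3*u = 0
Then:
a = -3/20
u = 1/4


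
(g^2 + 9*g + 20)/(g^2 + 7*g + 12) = (g + 5)/(g + 3)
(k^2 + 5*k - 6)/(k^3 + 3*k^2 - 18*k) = (k - 1)/(k*(k - 3))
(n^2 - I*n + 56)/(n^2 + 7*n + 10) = (n^2 - I*n + 56)/(n^2 + 7*n + 10)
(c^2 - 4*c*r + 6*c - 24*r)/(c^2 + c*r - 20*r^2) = (c + 6)/(c + 5*r)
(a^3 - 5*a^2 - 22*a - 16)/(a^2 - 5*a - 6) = (a^2 - 6*a - 16)/(a - 6)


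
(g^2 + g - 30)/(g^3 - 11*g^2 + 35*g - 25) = (g + 6)/(g^2 - 6*g + 5)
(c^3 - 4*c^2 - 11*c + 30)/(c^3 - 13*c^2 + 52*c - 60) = (c + 3)/(c - 6)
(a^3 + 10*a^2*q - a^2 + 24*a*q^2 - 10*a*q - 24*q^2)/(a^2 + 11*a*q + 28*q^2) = (a^2 + 6*a*q - a - 6*q)/(a + 7*q)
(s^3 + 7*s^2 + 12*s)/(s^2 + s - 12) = s*(s + 3)/(s - 3)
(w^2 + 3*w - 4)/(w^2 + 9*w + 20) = (w - 1)/(w + 5)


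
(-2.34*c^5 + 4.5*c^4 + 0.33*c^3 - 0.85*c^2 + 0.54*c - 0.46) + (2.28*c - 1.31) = -2.34*c^5 + 4.5*c^4 + 0.33*c^3 - 0.85*c^2 + 2.82*c - 1.77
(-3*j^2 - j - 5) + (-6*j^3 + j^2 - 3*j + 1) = -6*j^3 - 2*j^2 - 4*j - 4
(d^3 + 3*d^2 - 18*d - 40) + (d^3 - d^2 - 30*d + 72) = 2*d^3 + 2*d^2 - 48*d + 32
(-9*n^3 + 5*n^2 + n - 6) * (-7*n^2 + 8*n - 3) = 63*n^5 - 107*n^4 + 60*n^3 + 35*n^2 - 51*n + 18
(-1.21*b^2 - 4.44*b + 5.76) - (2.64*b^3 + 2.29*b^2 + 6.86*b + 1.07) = -2.64*b^3 - 3.5*b^2 - 11.3*b + 4.69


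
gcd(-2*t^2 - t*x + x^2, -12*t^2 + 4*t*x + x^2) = -2*t + x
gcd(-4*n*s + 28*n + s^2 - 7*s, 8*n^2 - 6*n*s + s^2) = -4*n + s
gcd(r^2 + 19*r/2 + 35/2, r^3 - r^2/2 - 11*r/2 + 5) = r + 5/2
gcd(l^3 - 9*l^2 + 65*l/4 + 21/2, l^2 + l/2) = l + 1/2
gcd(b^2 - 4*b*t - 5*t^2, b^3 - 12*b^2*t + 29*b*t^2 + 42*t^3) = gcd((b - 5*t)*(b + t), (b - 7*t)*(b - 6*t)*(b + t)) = b + t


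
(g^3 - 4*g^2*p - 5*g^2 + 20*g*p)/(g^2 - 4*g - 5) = g*(g - 4*p)/(g + 1)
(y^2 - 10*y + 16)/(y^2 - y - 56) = (y - 2)/(y + 7)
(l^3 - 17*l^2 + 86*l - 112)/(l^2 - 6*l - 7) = (l^2 - 10*l + 16)/(l + 1)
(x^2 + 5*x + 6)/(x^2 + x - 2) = (x + 3)/(x - 1)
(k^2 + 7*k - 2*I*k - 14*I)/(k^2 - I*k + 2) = (k + 7)/(k + I)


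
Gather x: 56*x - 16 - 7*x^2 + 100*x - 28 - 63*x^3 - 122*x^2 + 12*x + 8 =-63*x^3 - 129*x^2 + 168*x - 36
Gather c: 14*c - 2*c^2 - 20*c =-2*c^2 - 6*c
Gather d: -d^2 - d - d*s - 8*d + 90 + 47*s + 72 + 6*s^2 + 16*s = -d^2 + d*(-s - 9) + 6*s^2 + 63*s + 162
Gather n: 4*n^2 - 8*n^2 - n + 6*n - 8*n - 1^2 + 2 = -4*n^2 - 3*n + 1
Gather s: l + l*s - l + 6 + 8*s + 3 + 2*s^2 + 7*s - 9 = 2*s^2 + s*(l + 15)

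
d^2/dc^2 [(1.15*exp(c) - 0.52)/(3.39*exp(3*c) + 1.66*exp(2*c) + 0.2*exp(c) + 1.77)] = (52.86366*exp(6*c) - 34.368498*exp(5*c) - 32.138588*exp(4*c) - 96.523053*exp(3*c) + 7.289904*exp(2*c) + 5.683556*exp(c) + 3.786915)*exp(c)/(38.958219*exp(9*c) + 57.230658*exp(8*c) + 34.919712*exp(7*c) + 72.350227*exp(6*c) + 61.823148*exp(5*c) + 22.031796*exp(4*c) + 35.395433*exp(3*c) + 15.814242*exp(2*c) + 1.87974*exp(c) + 5.545233)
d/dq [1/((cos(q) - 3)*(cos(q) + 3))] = sin(2*q)/((cos(q) - 3)^2*(cos(q) + 3)^2)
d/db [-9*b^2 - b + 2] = -18*b - 1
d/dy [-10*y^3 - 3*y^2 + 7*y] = -30*y^2 - 6*y + 7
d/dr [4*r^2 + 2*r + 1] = 8*r + 2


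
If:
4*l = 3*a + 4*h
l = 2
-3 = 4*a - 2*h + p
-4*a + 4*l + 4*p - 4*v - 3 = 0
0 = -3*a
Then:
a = 0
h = 2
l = 2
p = 1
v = 9/4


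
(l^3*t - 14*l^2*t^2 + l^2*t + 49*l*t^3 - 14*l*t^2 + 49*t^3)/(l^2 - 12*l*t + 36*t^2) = t*(l^3 - 14*l^2*t + l^2 + 49*l*t^2 - 14*l*t + 49*t^2)/(l^2 - 12*l*t + 36*t^2)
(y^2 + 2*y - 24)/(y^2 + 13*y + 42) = (y - 4)/(y + 7)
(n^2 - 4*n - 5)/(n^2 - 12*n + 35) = (n + 1)/(n - 7)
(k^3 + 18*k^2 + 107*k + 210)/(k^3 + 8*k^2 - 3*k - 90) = (k + 7)/(k - 3)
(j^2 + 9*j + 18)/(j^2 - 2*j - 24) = (j^2 + 9*j + 18)/(j^2 - 2*j - 24)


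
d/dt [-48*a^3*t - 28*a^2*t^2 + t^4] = -48*a^3 - 56*a^2*t + 4*t^3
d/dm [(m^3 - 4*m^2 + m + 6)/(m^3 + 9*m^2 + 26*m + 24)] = (13*m^4 + 50*m^3 - 59*m^2 - 300*m - 132)/(m^6 + 18*m^5 + 133*m^4 + 516*m^3 + 1108*m^2 + 1248*m + 576)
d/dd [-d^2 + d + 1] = 1 - 2*d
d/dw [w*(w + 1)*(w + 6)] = 3*w^2 + 14*w + 6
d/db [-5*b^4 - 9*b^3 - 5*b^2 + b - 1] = -20*b^3 - 27*b^2 - 10*b + 1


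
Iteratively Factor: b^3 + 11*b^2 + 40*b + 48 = (b + 3)*(b^2 + 8*b + 16) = (b + 3)*(b + 4)*(b + 4)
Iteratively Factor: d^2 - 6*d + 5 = (d - 5)*(d - 1)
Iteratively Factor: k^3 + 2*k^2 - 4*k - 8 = (k - 2)*(k^2 + 4*k + 4) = (k - 2)*(k + 2)*(k + 2)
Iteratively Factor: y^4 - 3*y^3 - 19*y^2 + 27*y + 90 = (y + 3)*(y^3 - 6*y^2 - y + 30) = (y - 3)*(y + 3)*(y^2 - 3*y - 10) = (y - 3)*(y + 2)*(y + 3)*(y - 5)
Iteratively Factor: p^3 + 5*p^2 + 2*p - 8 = (p + 4)*(p^2 + p - 2) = (p + 2)*(p + 4)*(p - 1)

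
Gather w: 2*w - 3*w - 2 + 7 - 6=-w - 1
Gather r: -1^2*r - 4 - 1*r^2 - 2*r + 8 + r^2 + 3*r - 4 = 0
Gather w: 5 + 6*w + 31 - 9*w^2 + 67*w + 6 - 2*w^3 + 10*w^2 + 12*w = -2*w^3 + w^2 + 85*w + 42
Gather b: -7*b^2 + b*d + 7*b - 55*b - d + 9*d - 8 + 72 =-7*b^2 + b*(d - 48) + 8*d + 64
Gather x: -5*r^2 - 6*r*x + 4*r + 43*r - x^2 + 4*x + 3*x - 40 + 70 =-5*r^2 + 47*r - x^2 + x*(7 - 6*r) + 30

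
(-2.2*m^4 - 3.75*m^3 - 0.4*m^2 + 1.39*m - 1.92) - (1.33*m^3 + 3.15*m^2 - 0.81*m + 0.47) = -2.2*m^4 - 5.08*m^3 - 3.55*m^2 + 2.2*m - 2.39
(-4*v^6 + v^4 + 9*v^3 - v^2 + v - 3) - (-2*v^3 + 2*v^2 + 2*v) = -4*v^6 + v^4 + 11*v^3 - 3*v^2 - v - 3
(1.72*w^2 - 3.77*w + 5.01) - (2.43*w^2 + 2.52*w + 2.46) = -0.71*w^2 - 6.29*w + 2.55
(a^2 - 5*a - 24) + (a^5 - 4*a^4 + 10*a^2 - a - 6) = a^5 - 4*a^4 + 11*a^2 - 6*a - 30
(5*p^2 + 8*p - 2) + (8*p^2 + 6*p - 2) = 13*p^2 + 14*p - 4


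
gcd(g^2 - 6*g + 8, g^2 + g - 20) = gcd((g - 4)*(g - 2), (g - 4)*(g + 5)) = g - 4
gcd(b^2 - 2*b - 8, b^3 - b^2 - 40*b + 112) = b - 4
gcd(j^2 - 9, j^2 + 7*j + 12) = j + 3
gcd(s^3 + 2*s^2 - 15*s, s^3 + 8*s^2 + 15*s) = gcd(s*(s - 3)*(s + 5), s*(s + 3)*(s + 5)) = s^2 + 5*s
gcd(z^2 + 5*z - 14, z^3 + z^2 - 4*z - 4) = z - 2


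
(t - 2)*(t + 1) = t^2 - t - 2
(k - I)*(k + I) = k^2 + 1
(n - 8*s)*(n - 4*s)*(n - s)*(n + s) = n^4 - 12*n^3*s + 31*n^2*s^2 + 12*n*s^3 - 32*s^4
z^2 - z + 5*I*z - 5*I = (z - 1)*(z + 5*I)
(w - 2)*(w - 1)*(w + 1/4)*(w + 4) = w^4 + 5*w^3/4 - 39*w^2/4 + 11*w/2 + 2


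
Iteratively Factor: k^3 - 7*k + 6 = (k - 2)*(k^2 + 2*k - 3) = (k - 2)*(k + 3)*(k - 1)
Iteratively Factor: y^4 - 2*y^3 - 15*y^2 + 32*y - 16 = (y + 4)*(y^3 - 6*y^2 + 9*y - 4) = (y - 4)*(y + 4)*(y^2 - 2*y + 1) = (y - 4)*(y - 1)*(y + 4)*(y - 1)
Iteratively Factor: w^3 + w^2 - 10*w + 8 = (w + 4)*(w^2 - 3*w + 2) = (w - 2)*(w + 4)*(w - 1)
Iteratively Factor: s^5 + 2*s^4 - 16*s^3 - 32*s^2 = (s)*(s^4 + 2*s^3 - 16*s^2 - 32*s) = s*(s + 4)*(s^3 - 2*s^2 - 8*s) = s*(s + 2)*(s + 4)*(s^2 - 4*s) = s*(s - 4)*(s + 2)*(s + 4)*(s)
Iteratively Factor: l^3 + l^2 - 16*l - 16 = (l + 4)*(l^2 - 3*l - 4) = (l + 1)*(l + 4)*(l - 4)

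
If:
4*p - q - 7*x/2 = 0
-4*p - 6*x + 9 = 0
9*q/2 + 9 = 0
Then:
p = 39/76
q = -2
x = 22/19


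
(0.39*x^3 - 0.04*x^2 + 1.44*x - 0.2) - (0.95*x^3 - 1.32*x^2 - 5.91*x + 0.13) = -0.56*x^3 + 1.28*x^2 + 7.35*x - 0.33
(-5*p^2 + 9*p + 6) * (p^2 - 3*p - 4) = -5*p^4 + 24*p^3 - p^2 - 54*p - 24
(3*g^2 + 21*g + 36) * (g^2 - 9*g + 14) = 3*g^4 - 6*g^3 - 111*g^2 - 30*g + 504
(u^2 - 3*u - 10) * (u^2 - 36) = u^4 - 3*u^3 - 46*u^2 + 108*u + 360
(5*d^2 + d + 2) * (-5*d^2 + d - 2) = -25*d^4 - 19*d^2 - 4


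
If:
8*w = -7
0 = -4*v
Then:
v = 0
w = -7/8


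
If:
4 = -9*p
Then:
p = -4/9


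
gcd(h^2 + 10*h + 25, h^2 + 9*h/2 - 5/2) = h + 5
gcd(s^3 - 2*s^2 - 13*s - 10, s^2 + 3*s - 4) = 1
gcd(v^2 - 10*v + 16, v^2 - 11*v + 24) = v - 8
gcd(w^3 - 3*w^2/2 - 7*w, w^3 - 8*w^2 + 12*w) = w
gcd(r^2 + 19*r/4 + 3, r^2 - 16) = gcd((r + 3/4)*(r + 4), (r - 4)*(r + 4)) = r + 4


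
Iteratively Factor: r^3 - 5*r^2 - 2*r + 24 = (r - 3)*(r^2 - 2*r - 8) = (r - 4)*(r - 3)*(r + 2)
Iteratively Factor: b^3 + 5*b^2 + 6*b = (b)*(b^2 + 5*b + 6) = b*(b + 2)*(b + 3)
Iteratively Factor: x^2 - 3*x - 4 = (x - 4)*(x + 1)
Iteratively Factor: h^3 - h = (h + 1)*(h^2 - h) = (h - 1)*(h + 1)*(h)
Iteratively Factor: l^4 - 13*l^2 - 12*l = (l - 4)*(l^3 + 4*l^2 + 3*l) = l*(l - 4)*(l^2 + 4*l + 3) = l*(l - 4)*(l + 1)*(l + 3)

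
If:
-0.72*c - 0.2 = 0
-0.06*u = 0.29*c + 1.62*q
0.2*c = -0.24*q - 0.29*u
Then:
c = -0.28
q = 0.04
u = 0.16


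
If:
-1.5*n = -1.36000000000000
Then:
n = 0.91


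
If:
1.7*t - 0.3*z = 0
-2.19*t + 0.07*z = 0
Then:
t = 0.00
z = 0.00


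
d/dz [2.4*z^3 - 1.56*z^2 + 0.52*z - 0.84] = 7.2*z^2 - 3.12*z + 0.52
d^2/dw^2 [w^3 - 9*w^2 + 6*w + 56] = 6*w - 18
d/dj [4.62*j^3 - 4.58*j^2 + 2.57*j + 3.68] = 13.86*j^2 - 9.16*j + 2.57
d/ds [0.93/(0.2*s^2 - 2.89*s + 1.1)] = (2.6877 - 0.372*s)/(0.2*s^2 - 2.89*s + 1.1)^2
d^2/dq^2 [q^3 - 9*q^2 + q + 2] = 6*q - 18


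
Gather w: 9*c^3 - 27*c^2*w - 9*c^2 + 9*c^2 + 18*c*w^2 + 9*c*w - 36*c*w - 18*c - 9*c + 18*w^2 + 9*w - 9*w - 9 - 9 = 9*c^3 - 27*c + w^2*(18*c + 18) + w*(-27*c^2 - 27*c) - 18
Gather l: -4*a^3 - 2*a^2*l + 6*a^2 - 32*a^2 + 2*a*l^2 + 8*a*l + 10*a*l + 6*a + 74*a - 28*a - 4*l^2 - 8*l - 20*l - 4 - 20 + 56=-4*a^3 - 26*a^2 + 52*a + l^2*(2*a - 4) + l*(-2*a^2 + 18*a - 28) + 32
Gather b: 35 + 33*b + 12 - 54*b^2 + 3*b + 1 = -54*b^2 + 36*b + 48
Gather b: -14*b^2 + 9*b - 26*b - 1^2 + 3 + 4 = -14*b^2 - 17*b + 6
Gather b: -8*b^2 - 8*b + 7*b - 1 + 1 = -8*b^2 - b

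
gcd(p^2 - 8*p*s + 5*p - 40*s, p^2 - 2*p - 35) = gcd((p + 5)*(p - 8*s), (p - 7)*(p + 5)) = p + 5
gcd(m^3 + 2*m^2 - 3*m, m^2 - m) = m^2 - m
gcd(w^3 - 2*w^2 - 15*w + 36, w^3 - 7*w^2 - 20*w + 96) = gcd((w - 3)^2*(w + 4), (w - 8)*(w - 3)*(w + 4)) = w^2 + w - 12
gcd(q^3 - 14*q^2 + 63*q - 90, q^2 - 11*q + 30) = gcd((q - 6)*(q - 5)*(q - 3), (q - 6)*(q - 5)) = q^2 - 11*q + 30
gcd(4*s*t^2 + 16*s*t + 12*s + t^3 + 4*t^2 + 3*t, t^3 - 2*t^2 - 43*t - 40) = t + 1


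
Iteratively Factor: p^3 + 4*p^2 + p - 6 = (p + 3)*(p^2 + p - 2) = (p - 1)*(p + 3)*(p + 2)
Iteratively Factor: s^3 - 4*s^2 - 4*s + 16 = (s + 2)*(s^2 - 6*s + 8) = (s - 2)*(s + 2)*(s - 4)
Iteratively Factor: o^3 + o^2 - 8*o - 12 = (o + 2)*(o^2 - o - 6) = (o - 3)*(o + 2)*(o + 2)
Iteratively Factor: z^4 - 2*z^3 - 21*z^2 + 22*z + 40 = (z - 5)*(z^3 + 3*z^2 - 6*z - 8) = (z - 5)*(z + 1)*(z^2 + 2*z - 8) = (z - 5)*(z + 1)*(z + 4)*(z - 2)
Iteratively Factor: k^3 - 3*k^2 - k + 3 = (k - 3)*(k^2 - 1) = (k - 3)*(k - 1)*(k + 1)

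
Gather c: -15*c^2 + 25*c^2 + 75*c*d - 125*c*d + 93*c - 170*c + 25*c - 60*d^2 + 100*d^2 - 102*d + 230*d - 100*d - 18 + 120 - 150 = 10*c^2 + c*(-50*d - 52) + 40*d^2 + 28*d - 48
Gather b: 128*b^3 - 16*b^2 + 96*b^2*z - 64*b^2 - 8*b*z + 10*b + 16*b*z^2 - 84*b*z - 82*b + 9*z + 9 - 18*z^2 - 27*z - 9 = 128*b^3 + b^2*(96*z - 80) + b*(16*z^2 - 92*z - 72) - 18*z^2 - 18*z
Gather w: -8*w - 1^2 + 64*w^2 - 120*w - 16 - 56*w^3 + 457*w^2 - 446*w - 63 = -56*w^3 + 521*w^2 - 574*w - 80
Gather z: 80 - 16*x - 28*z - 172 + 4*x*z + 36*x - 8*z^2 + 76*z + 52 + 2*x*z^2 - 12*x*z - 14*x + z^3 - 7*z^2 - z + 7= 6*x + z^3 + z^2*(2*x - 15) + z*(47 - 8*x) - 33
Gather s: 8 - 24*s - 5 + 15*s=3 - 9*s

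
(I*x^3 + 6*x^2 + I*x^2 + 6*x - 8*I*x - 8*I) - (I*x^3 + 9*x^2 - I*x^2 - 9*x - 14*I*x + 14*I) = -3*x^2 + 2*I*x^2 + 15*x + 6*I*x - 22*I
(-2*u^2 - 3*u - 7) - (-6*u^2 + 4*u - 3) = 4*u^2 - 7*u - 4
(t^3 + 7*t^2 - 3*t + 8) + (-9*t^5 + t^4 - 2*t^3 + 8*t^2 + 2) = -9*t^5 + t^4 - t^3 + 15*t^2 - 3*t + 10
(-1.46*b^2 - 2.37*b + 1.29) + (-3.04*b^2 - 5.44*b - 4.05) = -4.5*b^2 - 7.81*b - 2.76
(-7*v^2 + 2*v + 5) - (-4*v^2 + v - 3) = -3*v^2 + v + 8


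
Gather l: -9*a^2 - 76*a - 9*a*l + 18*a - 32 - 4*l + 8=-9*a^2 - 58*a + l*(-9*a - 4) - 24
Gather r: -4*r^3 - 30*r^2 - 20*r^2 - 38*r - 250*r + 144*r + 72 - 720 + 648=-4*r^3 - 50*r^2 - 144*r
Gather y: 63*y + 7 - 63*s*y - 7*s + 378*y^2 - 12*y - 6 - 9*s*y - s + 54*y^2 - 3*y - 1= -8*s + 432*y^2 + y*(48 - 72*s)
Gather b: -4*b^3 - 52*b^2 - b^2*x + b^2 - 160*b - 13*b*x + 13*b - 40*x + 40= -4*b^3 + b^2*(-x - 51) + b*(-13*x - 147) - 40*x + 40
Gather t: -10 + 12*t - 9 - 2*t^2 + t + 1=-2*t^2 + 13*t - 18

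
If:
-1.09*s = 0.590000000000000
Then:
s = -0.54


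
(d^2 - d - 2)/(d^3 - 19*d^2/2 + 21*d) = 2*(d^2 - d - 2)/(d*(2*d^2 - 19*d + 42))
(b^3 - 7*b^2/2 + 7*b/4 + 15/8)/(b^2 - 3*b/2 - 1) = (b^2 - 4*b + 15/4)/(b - 2)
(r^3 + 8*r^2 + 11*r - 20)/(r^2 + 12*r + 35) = (r^2 + 3*r - 4)/(r + 7)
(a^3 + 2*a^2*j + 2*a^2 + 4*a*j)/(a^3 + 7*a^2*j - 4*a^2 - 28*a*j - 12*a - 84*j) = a*(a + 2*j)/(a^2 + 7*a*j - 6*a - 42*j)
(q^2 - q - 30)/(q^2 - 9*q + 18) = (q + 5)/(q - 3)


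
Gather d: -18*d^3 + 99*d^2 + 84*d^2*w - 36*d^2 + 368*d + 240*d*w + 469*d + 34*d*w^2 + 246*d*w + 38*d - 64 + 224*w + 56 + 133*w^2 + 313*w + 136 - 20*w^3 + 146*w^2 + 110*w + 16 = -18*d^3 + d^2*(84*w + 63) + d*(34*w^2 + 486*w + 875) - 20*w^3 + 279*w^2 + 647*w + 144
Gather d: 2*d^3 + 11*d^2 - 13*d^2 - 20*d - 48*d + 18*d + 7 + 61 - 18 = 2*d^3 - 2*d^2 - 50*d + 50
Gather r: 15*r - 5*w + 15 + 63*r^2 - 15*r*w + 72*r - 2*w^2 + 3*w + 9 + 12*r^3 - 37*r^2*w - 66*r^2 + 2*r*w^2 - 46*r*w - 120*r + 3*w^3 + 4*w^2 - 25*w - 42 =12*r^3 + r^2*(-37*w - 3) + r*(2*w^2 - 61*w - 33) + 3*w^3 + 2*w^2 - 27*w - 18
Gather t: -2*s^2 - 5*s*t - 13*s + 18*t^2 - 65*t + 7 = -2*s^2 - 13*s + 18*t^2 + t*(-5*s - 65) + 7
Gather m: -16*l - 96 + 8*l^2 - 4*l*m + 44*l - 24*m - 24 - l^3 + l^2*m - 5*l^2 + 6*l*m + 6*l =-l^3 + 3*l^2 + 34*l + m*(l^2 + 2*l - 24) - 120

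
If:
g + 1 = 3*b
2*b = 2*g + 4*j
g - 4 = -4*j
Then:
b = -3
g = -10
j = 7/2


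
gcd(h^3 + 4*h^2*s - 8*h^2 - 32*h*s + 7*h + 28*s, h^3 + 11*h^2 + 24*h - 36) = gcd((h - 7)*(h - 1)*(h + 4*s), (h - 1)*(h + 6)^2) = h - 1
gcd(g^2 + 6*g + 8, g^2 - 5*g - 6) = 1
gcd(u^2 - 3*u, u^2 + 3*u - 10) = 1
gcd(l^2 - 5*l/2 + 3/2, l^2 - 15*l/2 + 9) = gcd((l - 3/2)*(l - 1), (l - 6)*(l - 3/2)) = l - 3/2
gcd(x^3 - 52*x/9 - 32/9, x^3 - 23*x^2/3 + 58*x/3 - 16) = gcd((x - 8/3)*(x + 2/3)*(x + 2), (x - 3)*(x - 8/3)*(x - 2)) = x - 8/3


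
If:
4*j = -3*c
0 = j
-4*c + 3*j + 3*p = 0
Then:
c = 0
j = 0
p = 0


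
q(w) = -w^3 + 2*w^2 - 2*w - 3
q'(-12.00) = -482.00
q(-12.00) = 2037.00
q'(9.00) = -209.00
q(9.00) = -588.00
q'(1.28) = -1.80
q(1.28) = -4.38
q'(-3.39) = -50.04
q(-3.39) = 65.72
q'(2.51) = -10.86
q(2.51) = -11.23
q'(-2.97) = -40.34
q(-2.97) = 46.78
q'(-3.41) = -50.52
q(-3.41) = 66.73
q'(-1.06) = -9.61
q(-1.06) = 2.56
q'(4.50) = -44.75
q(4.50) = -62.62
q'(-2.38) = -28.51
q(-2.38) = 26.57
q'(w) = -3*w^2 + 4*w - 2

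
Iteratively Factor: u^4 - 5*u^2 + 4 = (u + 1)*(u^3 - u^2 - 4*u + 4) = (u + 1)*(u + 2)*(u^2 - 3*u + 2) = (u - 1)*(u + 1)*(u + 2)*(u - 2)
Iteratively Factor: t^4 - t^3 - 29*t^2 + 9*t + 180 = (t + 3)*(t^3 - 4*t^2 - 17*t + 60) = (t + 3)*(t + 4)*(t^2 - 8*t + 15) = (t - 5)*(t + 3)*(t + 4)*(t - 3)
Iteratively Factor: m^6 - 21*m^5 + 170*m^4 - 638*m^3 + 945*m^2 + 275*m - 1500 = (m - 3)*(m^5 - 18*m^4 + 116*m^3 - 290*m^2 + 75*m + 500) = (m - 3)*(m + 1)*(m^4 - 19*m^3 + 135*m^2 - 425*m + 500) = (m - 5)*(m - 3)*(m + 1)*(m^3 - 14*m^2 + 65*m - 100) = (m - 5)^2*(m - 3)*(m + 1)*(m^2 - 9*m + 20) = (m - 5)^3*(m - 3)*(m + 1)*(m - 4)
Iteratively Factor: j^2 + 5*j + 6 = (j + 2)*(j + 3)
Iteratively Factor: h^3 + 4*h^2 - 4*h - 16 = (h - 2)*(h^2 + 6*h + 8) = (h - 2)*(h + 4)*(h + 2)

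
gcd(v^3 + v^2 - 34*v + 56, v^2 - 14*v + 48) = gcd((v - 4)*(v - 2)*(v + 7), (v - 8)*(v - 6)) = 1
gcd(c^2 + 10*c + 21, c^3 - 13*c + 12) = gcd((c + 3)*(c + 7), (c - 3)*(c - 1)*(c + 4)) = 1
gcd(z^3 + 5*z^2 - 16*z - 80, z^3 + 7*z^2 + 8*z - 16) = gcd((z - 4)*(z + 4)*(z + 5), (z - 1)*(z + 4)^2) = z + 4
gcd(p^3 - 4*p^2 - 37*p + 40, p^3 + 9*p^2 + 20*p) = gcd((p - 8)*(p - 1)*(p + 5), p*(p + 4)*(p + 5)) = p + 5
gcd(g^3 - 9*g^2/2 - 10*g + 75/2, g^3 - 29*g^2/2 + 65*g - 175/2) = g^2 - 15*g/2 + 25/2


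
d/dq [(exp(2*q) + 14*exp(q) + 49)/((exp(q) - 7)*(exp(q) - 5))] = (-26*exp(2*q) - 28*exp(q) + 1078)*exp(q)/(exp(4*q) - 24*exp(3*q) + 214*exp(2*q) - 840*exp(q) + 1225)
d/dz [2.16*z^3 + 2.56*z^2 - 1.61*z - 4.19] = 6.48*z^2 + 5.12*z - 1.61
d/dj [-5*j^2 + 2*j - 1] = 2 - 10*j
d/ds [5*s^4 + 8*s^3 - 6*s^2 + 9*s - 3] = 20*s^3 + 24*s^2 - 12*s + 9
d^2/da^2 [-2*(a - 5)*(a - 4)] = -4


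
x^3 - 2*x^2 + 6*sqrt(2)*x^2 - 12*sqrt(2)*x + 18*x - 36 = (x - 2)*(x + 3*sqrt(2))^2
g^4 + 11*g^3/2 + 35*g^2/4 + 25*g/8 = g*(g + 1/2)*(g + 5/2)^2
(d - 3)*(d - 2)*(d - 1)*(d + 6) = d^4 - 25*d^2 + 60*d - 36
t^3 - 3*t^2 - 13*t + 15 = (t - 5)*(t - 1)*(t + 3)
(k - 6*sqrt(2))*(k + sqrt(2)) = k^2 - 5*sqrt(2)*k - 12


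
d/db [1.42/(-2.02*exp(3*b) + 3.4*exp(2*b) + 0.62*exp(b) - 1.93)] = (8.6052*exp(2*b) - 9.656*exp(b) - 0.8804)*exp(b)/(2.02*exp(3*b) - 3.4*exp(2*b) - 0.62*exp(b) + 1.93)^2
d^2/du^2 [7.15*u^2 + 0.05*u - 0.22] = 14.3000000000000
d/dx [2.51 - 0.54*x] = -0.540000000000000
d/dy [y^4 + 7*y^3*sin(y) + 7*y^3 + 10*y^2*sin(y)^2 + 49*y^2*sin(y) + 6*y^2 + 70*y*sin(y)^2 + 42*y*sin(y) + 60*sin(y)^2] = 7*y^3*cos(y) + 4*y^3 + 21*y^2*sin(y) + 10*y^2*sin(2*y) + 49*y^2*cos(y) + 21*y^2 + 20*y*sin(y)^2 + 98*y*sin(y) + 70*y*sin(2*y) + 42*y*cos(y) + 12*y + 70*sin(y)^2 + 42*sin(y) + 60*sin(2*y)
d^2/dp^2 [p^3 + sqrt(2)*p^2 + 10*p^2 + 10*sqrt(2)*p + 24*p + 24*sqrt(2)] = 6*p + 2*sqrt(2) + 20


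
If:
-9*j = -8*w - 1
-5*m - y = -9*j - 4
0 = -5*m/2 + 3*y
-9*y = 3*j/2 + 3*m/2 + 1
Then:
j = -502/1077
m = -12/359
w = -1865/2872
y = -10/359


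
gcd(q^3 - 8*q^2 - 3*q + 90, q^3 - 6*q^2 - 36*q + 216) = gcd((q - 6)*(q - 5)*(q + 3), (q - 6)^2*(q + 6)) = q - 6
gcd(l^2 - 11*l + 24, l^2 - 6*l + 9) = l - 3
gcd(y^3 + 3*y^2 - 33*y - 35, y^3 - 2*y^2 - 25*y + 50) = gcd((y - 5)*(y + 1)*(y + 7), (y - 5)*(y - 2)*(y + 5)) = y - 5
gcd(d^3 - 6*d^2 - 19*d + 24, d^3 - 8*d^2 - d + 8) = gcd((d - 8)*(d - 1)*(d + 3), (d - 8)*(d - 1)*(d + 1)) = d^2 - 9*d + 8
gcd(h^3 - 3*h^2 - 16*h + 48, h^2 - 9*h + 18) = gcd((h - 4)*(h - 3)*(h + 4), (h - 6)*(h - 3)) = h - 3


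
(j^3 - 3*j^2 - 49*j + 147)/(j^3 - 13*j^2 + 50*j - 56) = (j^2 + 4*j - 21)/(j^2 - 6*j + 8)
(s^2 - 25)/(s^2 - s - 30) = (s - 5)/(s - 6)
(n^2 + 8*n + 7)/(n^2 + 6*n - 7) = (n + 1)/(n - 1)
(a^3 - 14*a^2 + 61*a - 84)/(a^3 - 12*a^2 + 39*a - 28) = (a - 3)/(a - 1)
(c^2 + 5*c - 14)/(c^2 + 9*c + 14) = (c - 2)/(c + 2)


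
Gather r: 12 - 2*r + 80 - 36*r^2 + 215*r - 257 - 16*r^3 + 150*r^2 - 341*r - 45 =-16*r^3 + 114*r^2 - 128*r - 210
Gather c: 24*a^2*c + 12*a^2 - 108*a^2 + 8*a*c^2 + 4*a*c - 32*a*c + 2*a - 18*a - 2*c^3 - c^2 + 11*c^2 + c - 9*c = -96*a^2 - 16*a - 2*c^3 + c^2*(8*a + 10) + c*(24*a^2 - 28*a - 8)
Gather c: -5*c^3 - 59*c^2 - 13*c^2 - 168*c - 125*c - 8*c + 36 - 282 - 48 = -5*c^3 - 72*c^2 - 301*c - 294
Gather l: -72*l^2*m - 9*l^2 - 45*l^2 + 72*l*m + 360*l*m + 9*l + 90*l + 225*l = l^2*(-72*m - 54) + l*(432*m + 324)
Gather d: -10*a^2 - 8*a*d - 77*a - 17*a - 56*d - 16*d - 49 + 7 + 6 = -10*a^2 - 94*a + d*(-8*a - 72) - 36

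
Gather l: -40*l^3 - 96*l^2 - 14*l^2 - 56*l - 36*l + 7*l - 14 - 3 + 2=-40*l^3 - 110*l^2 - 85*l - 15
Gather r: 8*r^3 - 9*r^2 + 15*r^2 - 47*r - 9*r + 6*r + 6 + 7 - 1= 8*r^3 + 6*r^2 - 50*r + 12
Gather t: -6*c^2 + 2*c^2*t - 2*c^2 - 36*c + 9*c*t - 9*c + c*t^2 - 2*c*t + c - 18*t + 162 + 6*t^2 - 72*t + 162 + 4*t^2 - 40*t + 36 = -8*c^2 - 44*c + t^2*(c + 10) + t*(2*c^2 + 7*c - 130) + 360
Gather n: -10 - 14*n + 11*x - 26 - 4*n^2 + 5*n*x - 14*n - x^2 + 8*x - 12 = -4*n^2 + n*(5*x - 28) - x^2 + 19*x - 48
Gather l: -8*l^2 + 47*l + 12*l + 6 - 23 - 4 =-8*l^2 + 59*l - 21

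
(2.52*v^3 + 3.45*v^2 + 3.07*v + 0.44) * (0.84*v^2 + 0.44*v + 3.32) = 2.1168*v^5 + 4.0068*v^4 + 12.4632*v^3 + 13.1744*v^2 + 10.386*v + 1.4608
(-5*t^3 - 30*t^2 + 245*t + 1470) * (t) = -5*t^4 - 30*t^3 + 245*t^2 + 1470*t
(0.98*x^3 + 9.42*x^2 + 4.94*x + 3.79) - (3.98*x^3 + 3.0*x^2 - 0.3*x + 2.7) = -3.0*x^3 + 6.42*x^2 + 5.24*x + 1.09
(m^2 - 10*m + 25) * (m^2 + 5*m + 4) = m^4 - 5*m^3 - 21*m^2 + 85*m + 100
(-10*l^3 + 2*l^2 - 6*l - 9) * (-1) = 10*l^3 - 2*l^2 + 6*l + 9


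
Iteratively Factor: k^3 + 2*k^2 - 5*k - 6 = (k - 2)*(k^2 + 4*k + 3) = (k - 2)*(k + 1)*(k + 3)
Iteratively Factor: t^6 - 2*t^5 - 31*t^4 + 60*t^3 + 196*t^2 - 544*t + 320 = (t + 4)*(t^5 - 6*t^4 - 7*t^3 + 88*t^2 - 156*t + 80) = (t - 1)*(t + 4)*(t^4 - 5*t^3 - 12*t^2 + 76*t - 80) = (t - 5)*(t - 1)*(t + 4)*(t^3 - 12*t + 16) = (t - 5)*(t - 2)*(t - 1)*(t + 4)*(t^2 + 2*t - 8) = (t - 5)*(t - 2)*(t - 1)*(t + 4)^2*(t - 2)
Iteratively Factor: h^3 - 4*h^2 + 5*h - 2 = (h - 2)*(h^2 - 2*h + 1) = (h - 2)*(h - 1)*(h - 1)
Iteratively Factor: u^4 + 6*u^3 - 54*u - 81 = (u + 3)*(u^3 + 3*u^2 - 9*u - 27) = (u - 3)*(u + 3)*(u^2 + 6*u + 9) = (u - 3)*(u + 3)^2*(u + 3)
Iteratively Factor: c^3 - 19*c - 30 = (c + 3)*(c^2 - 3*c - 10) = (c + 2)*(c + 3)*(c - 5)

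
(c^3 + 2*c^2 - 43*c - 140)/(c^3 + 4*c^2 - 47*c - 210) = (c + 4)/(c + 6)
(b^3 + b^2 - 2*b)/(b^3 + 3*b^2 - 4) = b/(b + 2)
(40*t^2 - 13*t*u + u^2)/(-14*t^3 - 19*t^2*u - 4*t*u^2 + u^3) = (-40*t^2 + 13*t*u - u^2)/(14*t^3 + 19*t^2*u + 4*t*u^2 - u^3)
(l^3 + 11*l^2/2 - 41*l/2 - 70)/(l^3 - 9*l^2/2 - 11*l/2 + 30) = (l + 7)/(l - 3)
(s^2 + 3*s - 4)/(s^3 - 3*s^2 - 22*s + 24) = 1/(s - 6)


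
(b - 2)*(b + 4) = b^2 + 2*b - 8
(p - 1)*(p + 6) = p^2 + 5*p - 6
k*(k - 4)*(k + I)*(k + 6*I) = k^4 - 4*k^3 + 7*I*k^3 - 6*k^2 - 28*I*k^2 + 24*k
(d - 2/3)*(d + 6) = d^2 + 16*d/3 - 4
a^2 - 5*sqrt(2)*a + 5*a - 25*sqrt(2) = (a + 5)*(a - 5*sqrt(2))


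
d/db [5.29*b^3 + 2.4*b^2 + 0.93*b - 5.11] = 15.87*b^2 + 4.8*b + 0.93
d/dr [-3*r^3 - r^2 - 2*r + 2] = -9*r^2 - 2*r - 2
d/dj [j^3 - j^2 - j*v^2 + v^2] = 3*j^2 - 2*j - v^2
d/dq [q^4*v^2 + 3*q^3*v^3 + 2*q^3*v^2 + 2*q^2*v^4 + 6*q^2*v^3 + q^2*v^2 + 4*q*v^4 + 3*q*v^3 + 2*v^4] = v^2*(4*q^3 + 9*q^2*v + 6*q^2 + 4*q*v^2 + 12*q*v + 2*q + 4*v^2 + 3*v)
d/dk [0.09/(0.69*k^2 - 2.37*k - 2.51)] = (0.2133 - 0.1242*k)/(-0.69*k^2 + 2.37*k + 2.51)^2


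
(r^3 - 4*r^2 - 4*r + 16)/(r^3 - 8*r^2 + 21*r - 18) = (r^2 - 2*r - 8)/(r^2 - 6*r + 9)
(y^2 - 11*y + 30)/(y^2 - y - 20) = (y - 6)/(y + 4)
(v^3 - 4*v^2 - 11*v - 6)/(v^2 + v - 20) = (v^3 - 4*v^2 - 11*v - 6)/(v^2 + v - 20)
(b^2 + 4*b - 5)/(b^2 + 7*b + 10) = (b - 1)/(b + 2)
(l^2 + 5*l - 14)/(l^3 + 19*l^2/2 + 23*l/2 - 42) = 2*(l - 2)/(2*l^2 + 5*l - 12)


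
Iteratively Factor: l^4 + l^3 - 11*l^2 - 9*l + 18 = (l - 1)*(l^3 + 2*l^2 - 9*l - 18) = (l - 1)*(l + 3)*(l^2 - l - 6) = (l - 3)*(l - 1)*(l + 3)*(l + 2)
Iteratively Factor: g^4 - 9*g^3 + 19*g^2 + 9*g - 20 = (g - 5)*(g^3 - 4*g^2 - g + 4) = (g - 5)*(g + 1)*(g^2 - 5*g + 4) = (g - 5)*(g - 4)*(g + 1)*(g - 1)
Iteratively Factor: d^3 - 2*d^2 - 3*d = (d - 3)*(d^2 + d) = (d - 3)*(d + 1)*(d)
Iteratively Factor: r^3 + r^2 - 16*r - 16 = (r + 4)*(r^2 - 3*r - 4) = (r + 1)*(r + 4)*(r - 4)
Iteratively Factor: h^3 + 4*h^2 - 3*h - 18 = (h - 2)*(h^2 + 6*h + 9) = (h - 2)*(h + 3)*(h + 3)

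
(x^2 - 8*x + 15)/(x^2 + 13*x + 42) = (x^2 - 8*x + 15)/(x^2 + 13*x + 42)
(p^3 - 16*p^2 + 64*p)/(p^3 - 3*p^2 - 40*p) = (p - 8)/(p + 5)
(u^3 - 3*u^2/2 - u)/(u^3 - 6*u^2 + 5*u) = (u^2 - 3*u/2 - 1)/(u^2 - 6*u + 5)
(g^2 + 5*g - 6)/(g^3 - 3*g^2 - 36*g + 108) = (g - 1)/(g^2 - 9*g + 18)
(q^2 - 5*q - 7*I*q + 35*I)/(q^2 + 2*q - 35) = (q - 7*I)/(q + 7)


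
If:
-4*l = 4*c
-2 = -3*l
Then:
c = -2/3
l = 2/3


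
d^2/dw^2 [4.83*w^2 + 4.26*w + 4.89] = 9.66000000000000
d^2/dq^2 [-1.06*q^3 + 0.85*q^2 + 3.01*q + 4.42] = 1.7 - 6.36*q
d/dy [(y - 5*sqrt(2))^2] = 2*y - 10*sqrt(2)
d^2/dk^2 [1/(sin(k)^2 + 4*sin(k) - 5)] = -(4*sin(k)^3 + 16*sin(k)^2 + 46*sin(k) + 42)/((sin(k) - 1)^2*(sin(k) + 5)^3)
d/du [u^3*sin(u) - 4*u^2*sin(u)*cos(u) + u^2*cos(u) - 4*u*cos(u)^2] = u^3*cos(u) + 2*u^2*sin(u) - 8*u^2*cos(u)^2 + 4*u^2 + 2*u*cos(u) - 4*cos(u)^2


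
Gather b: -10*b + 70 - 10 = 60 - 10*b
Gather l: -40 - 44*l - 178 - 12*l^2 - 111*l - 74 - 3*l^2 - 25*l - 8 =-15*l^2 - 180*l - 300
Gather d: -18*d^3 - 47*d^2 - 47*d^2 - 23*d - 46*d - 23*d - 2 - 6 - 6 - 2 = -18*d^3 - 94*d^2 - 92*d - 16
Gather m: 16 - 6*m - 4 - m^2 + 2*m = -m^2 - 4*m + 12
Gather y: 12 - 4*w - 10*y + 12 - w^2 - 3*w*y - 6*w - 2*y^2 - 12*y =-w^2 - 10*w - 2*y^2 + y*(-3*w - 22) + 24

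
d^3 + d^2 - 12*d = d*(d - 3)*(d + 4)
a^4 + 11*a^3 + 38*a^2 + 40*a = a*(a + 2)*(a + 4)*(a + 5)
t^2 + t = t*(t + 1)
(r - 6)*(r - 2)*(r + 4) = r^3 - 4*r^2 - 20*r + 48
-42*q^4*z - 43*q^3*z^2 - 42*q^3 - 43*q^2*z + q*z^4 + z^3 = (-7*q + z)*(q + z)*(6*q + z)*(q*z + 1)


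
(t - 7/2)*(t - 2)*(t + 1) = t^3 - 9*t^2/2 + 3*t/2 + 7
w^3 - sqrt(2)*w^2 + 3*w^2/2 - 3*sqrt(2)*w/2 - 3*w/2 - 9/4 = (w + 3/2)*(w - 3*sqrt(2)/2)*(w + sqrt(2)/2)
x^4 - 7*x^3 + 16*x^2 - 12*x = x*(x - 3)*(x - 2)^2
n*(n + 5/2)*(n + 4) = n^3 + 13*n^2/2 + 10*n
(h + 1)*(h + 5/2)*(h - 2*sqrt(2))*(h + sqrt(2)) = h^4 - sqrt(2)*h^3 + 7*h^3/2 - 7*sqrt(2)*h^2/2 - 3*h^2/2 - 14*h - 5*sqrt(2)*h/2 - 10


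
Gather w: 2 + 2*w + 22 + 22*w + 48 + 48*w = 72*w + 72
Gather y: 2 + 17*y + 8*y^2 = 8*y^2 + 17*y + 2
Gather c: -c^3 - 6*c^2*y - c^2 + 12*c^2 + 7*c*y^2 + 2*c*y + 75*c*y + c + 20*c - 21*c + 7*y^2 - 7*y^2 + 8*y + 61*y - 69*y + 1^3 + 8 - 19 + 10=-c^3 + c^2*(11 - 6*y) + c*(7*y^2 + 77*y)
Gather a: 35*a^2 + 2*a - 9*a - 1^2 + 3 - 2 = 35*a^2 - 7*a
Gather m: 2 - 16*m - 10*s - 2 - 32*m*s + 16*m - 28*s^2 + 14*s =-32*m*s - 28*s^2 + 4*s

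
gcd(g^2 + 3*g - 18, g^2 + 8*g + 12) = g + 6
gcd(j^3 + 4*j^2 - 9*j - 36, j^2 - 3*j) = j - 3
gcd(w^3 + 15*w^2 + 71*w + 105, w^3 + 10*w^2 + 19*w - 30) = w + 5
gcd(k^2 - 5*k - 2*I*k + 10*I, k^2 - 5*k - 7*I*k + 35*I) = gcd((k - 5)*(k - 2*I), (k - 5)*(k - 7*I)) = k - 5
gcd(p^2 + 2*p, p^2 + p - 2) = p + 2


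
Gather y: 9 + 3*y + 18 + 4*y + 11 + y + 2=8*y + 40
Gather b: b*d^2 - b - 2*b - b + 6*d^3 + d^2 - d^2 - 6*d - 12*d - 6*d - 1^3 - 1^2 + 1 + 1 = b*(d^2 - 4) + 6*d^3 - 24*d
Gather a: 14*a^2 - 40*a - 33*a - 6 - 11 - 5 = 14*a^2 - 73*a - 22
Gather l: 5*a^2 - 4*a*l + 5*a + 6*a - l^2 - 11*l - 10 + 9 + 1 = 5*a^2 + 11*a - l^2 + l*(-4*a - 11)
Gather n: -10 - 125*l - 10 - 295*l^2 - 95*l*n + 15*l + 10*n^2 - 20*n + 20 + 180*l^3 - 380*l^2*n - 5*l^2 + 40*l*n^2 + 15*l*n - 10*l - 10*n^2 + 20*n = 180*l^3 - 300*l^2 + 40*l*n^2 - 120*l + n*(-380*l^2 - 80*l)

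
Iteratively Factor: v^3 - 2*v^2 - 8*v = (v - 4)*(v^2 + 2*v) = (v - 4)*(v + 2)*(v)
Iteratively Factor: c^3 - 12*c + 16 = (c + 4)*(c^2 - 4*c + 4) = (c - 2)*(c + 4)*(c - 2)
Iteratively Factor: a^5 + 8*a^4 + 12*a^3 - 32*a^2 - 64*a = (a + 4)*(a^4 + 4*a^3 - 4*a^2 - 16*a) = a*(a + 4)*(a^3 + 4*a^2 - 4*a - 16) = a*(a + 2)*(a + 4)*(a^2 + 2*a - 8) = a*(a + 2)*(a + 4)^2*(a - 2)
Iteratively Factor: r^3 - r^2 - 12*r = (r + 3)*(r^2 - 4*r) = r*(r + 3)*(r - 4)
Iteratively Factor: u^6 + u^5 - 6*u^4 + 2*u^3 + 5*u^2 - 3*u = (u - 1)*(u^5 + 2*u^4 - 4*u^3 - 2*u^2 + 3*u) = u*(u - 1)*(u^4 + 2*u^3 - 4*u^2 - 2*u + 3) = u*(u - 1)^2*(u^3 + 3*u^2 - u - 3) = u*(u - 1)^2*(u + 1)*(u^2 + 2*u - 3) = u*(u - 1)^2*(u + 1)*(u + 3)*(u - 1)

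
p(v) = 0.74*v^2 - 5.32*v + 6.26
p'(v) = 1.48*v - 5.32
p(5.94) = 0.77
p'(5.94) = 3.47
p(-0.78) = 10.86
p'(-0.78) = -6.47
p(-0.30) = 7.92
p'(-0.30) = -5.76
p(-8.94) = 112.96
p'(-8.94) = -18.55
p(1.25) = 0.77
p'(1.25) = -3.47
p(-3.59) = 34.90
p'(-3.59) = -10.63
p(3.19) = -3.18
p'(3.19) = -0.60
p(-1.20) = 13.71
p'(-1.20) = -7.10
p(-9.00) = 114.08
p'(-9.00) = -18.64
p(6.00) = 0.98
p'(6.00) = 3.56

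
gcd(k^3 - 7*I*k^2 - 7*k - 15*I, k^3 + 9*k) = k - 3*I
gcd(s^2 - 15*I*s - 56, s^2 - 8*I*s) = s - 8*I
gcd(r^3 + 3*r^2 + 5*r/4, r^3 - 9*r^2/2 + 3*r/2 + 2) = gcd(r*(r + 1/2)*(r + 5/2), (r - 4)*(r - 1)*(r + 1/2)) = r + 1/2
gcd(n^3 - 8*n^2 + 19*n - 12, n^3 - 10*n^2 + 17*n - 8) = n - 1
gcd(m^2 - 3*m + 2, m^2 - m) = m - 1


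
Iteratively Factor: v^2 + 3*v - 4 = (v + 4)*(v - 1)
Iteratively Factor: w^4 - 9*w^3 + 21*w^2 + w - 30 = (w - 2)*(w^3 - 7*w^2 + 7*w + 15) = (w - 5)*(w - 2)*(w^2 - 2*w - 3) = (w - 5)*(w - 2)*(w + 1)*(w - 3)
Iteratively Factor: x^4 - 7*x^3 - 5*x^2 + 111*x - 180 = (x - 3)*(x^3 - 4*x^2 - 17*x + 60) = (x - 3)*(x + 4)*(x^2 - 8*x + 15) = (x - 3)^2*(x + 4)*(x - 5)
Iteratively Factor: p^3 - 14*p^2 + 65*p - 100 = (p - 5)*(p^2 - 9*p + 20) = (p - 5)^2*(p - 4)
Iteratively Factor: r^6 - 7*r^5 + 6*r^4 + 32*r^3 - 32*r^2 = (r)*(r^5 - 7*r^4 + 6*r^3 + 32*r^2 - 32*r) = r^2*(r^4 - 7*r^3 + 6*r^2 + 32*r - 32) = r^2*(r - 4)*(r^3 - 3*r^2 - 6*r + 8) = r^2*(r - 4)*(r - 1)*(r^2 - 2*r - 8) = r^2*(r - 4)^2*(r - 1)*(r + 2)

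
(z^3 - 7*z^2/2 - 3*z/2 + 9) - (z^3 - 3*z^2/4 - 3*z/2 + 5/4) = 31/4 - 11*z^2/4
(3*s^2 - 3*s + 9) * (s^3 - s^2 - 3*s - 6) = 3*s^5 - 6*s^4 + 3*s^3 - 18*s^2 - 9*s - 54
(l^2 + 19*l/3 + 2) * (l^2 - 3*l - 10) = l^4 + 10*l^3/3 - 27*l^2 - 208*l/3 - 20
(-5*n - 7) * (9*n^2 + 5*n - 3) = -45*n^3 - 88*n^2 - 20*n + 21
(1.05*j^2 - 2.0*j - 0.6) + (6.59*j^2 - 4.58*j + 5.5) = 7.64*j^2 - 6.58*j + 4.9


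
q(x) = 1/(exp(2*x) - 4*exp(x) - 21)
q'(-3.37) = 0.00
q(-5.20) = -0.05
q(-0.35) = -0.04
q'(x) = (-2*exp(2*x) + 4*exp(x))/(exp(2*x) - 4*exp(x) - 21)^2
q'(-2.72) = 0.00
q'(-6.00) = 0.00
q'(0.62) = 0.00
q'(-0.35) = 0.00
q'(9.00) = 0.00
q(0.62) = -0.04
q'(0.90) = -0.00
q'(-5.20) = 0.00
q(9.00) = 0.00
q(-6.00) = -0.05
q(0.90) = -0.04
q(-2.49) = -0.05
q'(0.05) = 0.00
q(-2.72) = -0.05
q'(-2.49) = 0.00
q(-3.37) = -0.05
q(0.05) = -0.04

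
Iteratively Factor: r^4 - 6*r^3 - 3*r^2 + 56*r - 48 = (r - 4)*(r^3 - 2*r^2 - 11*r + 12) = (r - 4)*(r - 1)*(r^2 - r - 12) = (r - 4)^2*(r - 1)*(r + 3)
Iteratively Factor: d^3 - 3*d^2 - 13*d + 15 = (d + 3)*(d^2 - 6*d + 5) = (d - 1)*(d + 3)*(d - 5)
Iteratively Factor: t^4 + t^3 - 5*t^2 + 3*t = (t)*(t^3 + t^2 - 5*t + 3) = t*(t - 1)*(t^2 + 2*t - 3) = t*(t - 1)^2*(t + 3)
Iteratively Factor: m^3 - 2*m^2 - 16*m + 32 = (m - 4)*(m^2 + 2*m - 8) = (m - 4)*(m + 4)*(m - 2)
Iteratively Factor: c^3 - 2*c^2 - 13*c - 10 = (c + 2)*(c^2 - 4*c - 5) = (c + 1)*(c + 2)*(c - 5)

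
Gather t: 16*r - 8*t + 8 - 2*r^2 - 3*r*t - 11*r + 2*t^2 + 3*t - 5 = -2*r^2 + 5*r + 2*t^2 + t*(-3*r - 5) + 3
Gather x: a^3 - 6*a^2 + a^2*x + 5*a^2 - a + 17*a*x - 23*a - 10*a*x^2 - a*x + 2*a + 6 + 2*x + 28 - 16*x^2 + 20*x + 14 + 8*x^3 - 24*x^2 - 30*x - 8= a^3 - a^2 - 22*a + 8*x^3 + x^2*(-10*a - 40) + x*(a^2 + 16*a - 8) + 40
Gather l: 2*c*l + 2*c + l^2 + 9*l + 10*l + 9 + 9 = 2*c + l^2 + l*(2*c + 19) + 18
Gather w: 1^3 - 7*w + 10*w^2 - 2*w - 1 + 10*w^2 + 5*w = 20*w^2 - 4*w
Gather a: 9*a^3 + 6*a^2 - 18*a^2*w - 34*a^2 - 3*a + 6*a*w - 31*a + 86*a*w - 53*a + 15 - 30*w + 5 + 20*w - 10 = 9*a^3 + a^2*(-18*w - 28) + a*(92*w - 87) - 10*w + 10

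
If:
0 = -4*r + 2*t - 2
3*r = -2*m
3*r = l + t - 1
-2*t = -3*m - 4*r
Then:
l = -4/9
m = 2/3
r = -4/9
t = 1/9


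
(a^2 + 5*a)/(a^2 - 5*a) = (a + 5)/(a - 5)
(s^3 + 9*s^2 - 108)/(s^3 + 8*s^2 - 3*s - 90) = (s + 6)/(s + 5)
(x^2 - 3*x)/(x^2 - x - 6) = x/(x + 2)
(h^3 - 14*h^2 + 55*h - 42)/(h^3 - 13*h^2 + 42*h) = (h - 1)/h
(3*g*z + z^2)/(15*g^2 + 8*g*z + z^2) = z/(5*g + z)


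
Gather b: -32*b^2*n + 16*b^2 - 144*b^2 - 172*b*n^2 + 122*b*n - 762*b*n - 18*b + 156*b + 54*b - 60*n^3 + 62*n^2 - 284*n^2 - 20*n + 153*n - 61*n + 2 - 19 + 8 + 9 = b^2*(-32*n - 128) + b*(-172*n^2 - 640*n + 192) - 60*n^3 - 222*n^2 + 72*n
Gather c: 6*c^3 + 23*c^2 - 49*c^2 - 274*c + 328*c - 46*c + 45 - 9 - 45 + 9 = 6*c^3 - 26*c^2 + 8*c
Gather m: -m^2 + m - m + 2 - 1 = 1 - m^2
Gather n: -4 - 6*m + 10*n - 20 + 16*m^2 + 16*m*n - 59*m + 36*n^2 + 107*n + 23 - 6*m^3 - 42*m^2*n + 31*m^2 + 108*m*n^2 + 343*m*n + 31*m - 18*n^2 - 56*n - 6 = -6*m^3 + 47*m^2 - 34*m + n^2*(108*m + 18) + n*(-42*m^2 + 359*m + 61) - 7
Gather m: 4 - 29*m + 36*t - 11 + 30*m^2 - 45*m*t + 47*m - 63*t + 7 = 30*m^2 + m*(18 - 45*t) - 27*t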